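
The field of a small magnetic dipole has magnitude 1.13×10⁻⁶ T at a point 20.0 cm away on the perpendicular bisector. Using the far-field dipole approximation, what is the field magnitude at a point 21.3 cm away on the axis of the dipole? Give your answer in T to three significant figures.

B ≈ 1.87×10⁻⁶ T

Dipole fields scale as 1/r³ in the far field.
The axial field is twice the equatorial field at the same r, so the geometry factor is 2/1.
B₂ = B₁ · (2/1) · (r₁/r₂)³ = 1.13×10⁻⁶ · 2 · (20.0/21.3)³.
(r₁/r₂)³ = (0.939)³ = 0.8278.
B₂ ≈ 1.871×10⁻⁶ T.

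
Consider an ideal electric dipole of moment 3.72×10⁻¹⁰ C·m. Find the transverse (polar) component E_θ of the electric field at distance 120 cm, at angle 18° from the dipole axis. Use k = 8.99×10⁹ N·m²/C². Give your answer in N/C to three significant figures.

E_θ ≈ 0.598 N/C

For a dipole, E_θ = (kp sinθ)/r³.
kp/r³ = (8.99×10⁹)(3.72×10⁻¹⁰)/(1.20)³ = 1.935 N/C.
E_θ = 1.935·sin18° = 0.5981 N/C.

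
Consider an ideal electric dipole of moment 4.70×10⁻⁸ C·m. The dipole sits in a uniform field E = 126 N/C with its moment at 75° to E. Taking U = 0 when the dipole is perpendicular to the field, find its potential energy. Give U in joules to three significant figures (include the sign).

U = −p·E = −pE cosθ.
U = −(4.70×10⁻⁸)(126)·cos75° = -1.533×10⁻⁶ J.

U ≈ -1.53×10⁻⁶ J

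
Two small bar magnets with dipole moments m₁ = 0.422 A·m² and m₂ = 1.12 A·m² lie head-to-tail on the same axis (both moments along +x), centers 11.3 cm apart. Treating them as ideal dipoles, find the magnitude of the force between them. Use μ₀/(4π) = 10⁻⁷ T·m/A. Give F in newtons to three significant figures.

F ≈ 0.00174 N

On-axis B of dipole 1: B = (μ₀/4π)·2m₁/r³. Force on dipole 2: F = m₂·dB/dr.
dB/dr = −(μ₀/4π)·6m₁/r⁴, so |F| = (μ₀/4π)·6m₁m₂/r⁴.
F = 6(10⁻⁷)(0.422)(1.12)/(0.113)⁴ = 0.001739 N.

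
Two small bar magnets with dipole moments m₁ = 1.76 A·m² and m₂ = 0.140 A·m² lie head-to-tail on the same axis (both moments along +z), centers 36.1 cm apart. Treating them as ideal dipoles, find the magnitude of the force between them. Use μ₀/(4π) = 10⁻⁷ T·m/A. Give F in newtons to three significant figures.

On-axis B of dipole 1: B = (μ₀/4π)·2m₁/r³. Force on dipole 2: F = m₂·dB/dr.
dB/dr = −(μ₀/4π)·6m₁/r⁴, so |F| = (μ₀/4π)·6m₁m₂/r⁴.
F = 6(10⁻⁷)(1.76)(0.140)/(0.361)⁴ = 8.705×10⁻⁶ N.

F ≈ 8.70×10⁻⁶ N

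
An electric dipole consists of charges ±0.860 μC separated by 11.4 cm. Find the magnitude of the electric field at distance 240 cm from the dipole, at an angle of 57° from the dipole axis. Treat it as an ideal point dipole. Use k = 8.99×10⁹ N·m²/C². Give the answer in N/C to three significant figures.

E ≈ 87.6 N/C

Dipole moment p = qd = (8.60×10⁻⁷ C)(0.114 m) = 9.804×10⁻⁸ C·m.
At angle θ the dipole field magnitude is E = (kp/r³)·√(1 + 3cos²θ).
kp/r³ = (8.99×10⁹)(9.804×10⁻⁸) / (2.40)³ = 63.76 N/C.
√(1 + 3cos²57°) = √(1 + 3·0.2966) = √1.8899 ≈ 1.3747.
E ≈ 63.76 × 1.375 = 87.65 N/C.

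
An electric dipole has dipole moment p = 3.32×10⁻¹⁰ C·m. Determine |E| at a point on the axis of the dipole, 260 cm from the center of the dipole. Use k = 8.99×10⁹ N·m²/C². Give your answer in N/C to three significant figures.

On the dipole axis E = 2kp/r³.
E = 2·(8.99×10⁹)(3.32×10⁻¹⁰) / (2.60)³ = 0.3396 N/C.

E ≈ 0.340 N/C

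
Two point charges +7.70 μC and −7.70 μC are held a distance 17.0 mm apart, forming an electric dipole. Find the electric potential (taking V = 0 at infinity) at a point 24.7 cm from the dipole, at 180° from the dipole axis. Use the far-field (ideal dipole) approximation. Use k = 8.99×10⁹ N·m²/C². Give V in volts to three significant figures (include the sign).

V ≈ -1.93×10⁴ V

Dipole moment p = qd = (7.70×10⁻⁶ C)(0.0170 m) = 1.309×10⁻⁷ C·m.
The dipole potential is V = kp cosθ / r².
V = (8.99×10⁹)(1.309×10⁻⁷)·cos180° / (0.247)² = -1.929×10⁴ V.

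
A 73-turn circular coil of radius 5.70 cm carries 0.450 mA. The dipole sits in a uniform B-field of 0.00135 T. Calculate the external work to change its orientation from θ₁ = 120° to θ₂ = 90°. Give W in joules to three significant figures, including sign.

m = NIA = NIπa² = 73·(4.50×10⁻⁴)·π·(0.0570)² = 3.353×10⁻⁴ A·m².
W_ext = ΔU = −mB cosθ₂ + mB cosθ₁ = mB(cosθ₁ − cosθ₂).
W = (3.353×10⁻⁴)(0.00135)·(cos120° − cos90°) = (4.527×10⁻⁷)·(-0.5000) = -2.263×10⁻⁷ J.

W ≈ -2.26×10⁻⁷ J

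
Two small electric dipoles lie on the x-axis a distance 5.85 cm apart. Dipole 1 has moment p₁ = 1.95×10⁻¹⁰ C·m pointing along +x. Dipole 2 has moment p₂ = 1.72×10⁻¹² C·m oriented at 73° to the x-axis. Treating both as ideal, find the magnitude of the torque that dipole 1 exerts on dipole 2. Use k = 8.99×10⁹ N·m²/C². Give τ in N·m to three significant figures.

τ ≈ 2.88×10⁻⁸ N·m

The second dipole sits on the axis of the first, so the field there is axial: E₁ = 2kp₁/r³ along +x.
E₁ = 2(8.99×10⁹)(1.95×10⁻¹⁰)/(0.0585)³ = 1.751×10⁴ N/C.
Torque on the second dipole: τ = p₂ E₁ sinθ.
τ = (1.72×10⁻¹²)(1.751×10⁴)·sin73° = 2.881×10⁻⁸ N·m.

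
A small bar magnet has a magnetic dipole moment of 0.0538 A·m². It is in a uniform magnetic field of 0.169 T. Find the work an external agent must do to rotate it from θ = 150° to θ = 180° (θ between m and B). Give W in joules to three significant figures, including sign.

W ≈ 0.00122 J

W_ext = ΔU = −mB cosθ₂ + mB cosθ₁ = mB(cosθ₁ − cosθ₂).
W = (0.0538)(0.169)·(cos150° − cos180°) = (0.009092)·(+0.1340) = 0.001218 J.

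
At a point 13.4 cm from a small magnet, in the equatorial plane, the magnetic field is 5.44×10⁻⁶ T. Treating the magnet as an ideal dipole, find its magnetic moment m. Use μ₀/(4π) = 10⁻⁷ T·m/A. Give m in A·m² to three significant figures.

m ≈ 0.131 A·m²

In the equatorial plane B = (μ₀/4π)·m/r³, so m = Br³·4π/(μ₀).
m = (5.44×10⁻⁶)·(0.134)³ / (10⁻⁷) = 0.1309 A·m².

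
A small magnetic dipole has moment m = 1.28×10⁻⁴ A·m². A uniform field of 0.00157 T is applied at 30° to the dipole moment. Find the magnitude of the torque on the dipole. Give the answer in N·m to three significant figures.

Torque on a magnetic dipole: τ = mB sinθ.
τ = (1.28×10⁻⁴)(0.00157)·sin30° = 1.005×10⁻⁷ N·m.

τ ≈ 1.00×10⁻⁷ N·m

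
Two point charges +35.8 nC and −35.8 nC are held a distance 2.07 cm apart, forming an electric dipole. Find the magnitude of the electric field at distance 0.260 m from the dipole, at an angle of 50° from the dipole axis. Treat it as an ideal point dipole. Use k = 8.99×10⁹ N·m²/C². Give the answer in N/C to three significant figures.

E ≈ 567 N/C

Dipole moment p = qd = (3.58×10⁻⁸ C)(0.0207 m) = 7.411×10⁻¹⁰ C·m.
At angle θ the dipole field magnitude is E = (kp/r³)·√(1 + 3cos²θ).
kp/r³ = (8.99×10⁹)(7.411×10⁻¹⁰) / (0.260)³ = 379.1 N/C.
√(1 + 3cos²50°) = √(1 + 3·0.4132) = √2.2395 ≈ 1.4965.
E ≈ 379.1 × 1.497 = 567.3 N/C.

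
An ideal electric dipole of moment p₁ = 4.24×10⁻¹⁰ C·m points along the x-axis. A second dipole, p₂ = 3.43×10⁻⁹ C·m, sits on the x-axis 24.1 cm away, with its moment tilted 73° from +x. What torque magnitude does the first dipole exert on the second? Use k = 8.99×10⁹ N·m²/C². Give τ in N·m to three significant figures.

τ ≈ 1.79×10⁻⁶ N·m

The second dipole sits on the axis of the first, so the field there is axial: E₁ = 2kp₁/r³ along +x.
E₁ = 2(8.99×10⁹)(4.24×10⁻¹⁰)/(0.241)³ = 544.6 N/C.
Torque on the second dipole: τ = p₂ E₁ sinθ.
τ = (3.43×10⁻⁹)(544.6)·sin73° = 1.786×10⁻⁶ N·m.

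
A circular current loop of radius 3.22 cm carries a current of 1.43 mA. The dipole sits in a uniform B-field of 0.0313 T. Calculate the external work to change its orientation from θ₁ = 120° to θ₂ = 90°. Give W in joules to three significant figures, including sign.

W ≈ -7.29×10⁻⁸ J

Magnetic moment m = IA = Iπa² = (0.00143)·π·(0.0322)² = 4.658×10⁻⁶ A·m².
W_ext = ΔU = −mB cosθ₂ + mB cosθ₁ = mB(cosθ₁ − cosθ₂).
W = (4.658×10⁻⁶)(0.0313)·(cos120° − cos90°) = (1.458×10⁻⁷)·(-0.5000) = -7.290×10⁻⁸ J.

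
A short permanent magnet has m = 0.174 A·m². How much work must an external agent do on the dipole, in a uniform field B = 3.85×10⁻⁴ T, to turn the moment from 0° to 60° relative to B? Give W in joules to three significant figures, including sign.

W ≈ 3.35×10⁻⁵ J

W_ext = ΔU = −mB cosθ₂ + mB cosθ₁ = mB(cosθ₁ − cosθ₂).
W = (0.174)(3.85×10⁻⁴)·(cos0° − cos60°) = (6.699×10⁻⁵)·(+0.5000) = 3.349×10⁻⁵ J.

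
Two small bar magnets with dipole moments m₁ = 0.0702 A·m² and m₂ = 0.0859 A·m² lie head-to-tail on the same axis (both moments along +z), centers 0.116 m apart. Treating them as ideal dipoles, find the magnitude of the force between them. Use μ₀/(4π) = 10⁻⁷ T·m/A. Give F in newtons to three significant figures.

F ≈ 2.00×10⁻⁵ N

On-axis B of dipole 1: B = (μ₀/4π)·2m₁/r³. Force on dipole 2: F = m₂·dB/dr.
dB/dr = −(μ₀/4π)·6m₁/r⁴, so |F| = (μ₀/4π)·6m₁m₂/r⁴.
F = 6(10⁻⁷)(0.0702)(0.0859)/(0.116)⁴ = 1.998×10⁻⁵ N.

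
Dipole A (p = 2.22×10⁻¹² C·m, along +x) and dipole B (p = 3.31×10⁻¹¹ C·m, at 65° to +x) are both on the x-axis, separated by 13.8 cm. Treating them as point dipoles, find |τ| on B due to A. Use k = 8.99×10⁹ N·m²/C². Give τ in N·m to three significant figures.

τ ≈ 4.56×10⁻¹⁰ N·m

The second dipole sits on the axis of the first, so the field there is axial: E₁ = 2kp₁/r³ along +x.
E₁ = 2(8.99×10⁹)(2.22×10⁻¹²)/(0.138)³ = 15.19 N/C.
Torque on the second dipole: τ = p₂ E₁ sinθ.
τ = (3.31×10⁻¹¹)(15.19)·sin65° = 4.556×10⁻¹⁰ N·m.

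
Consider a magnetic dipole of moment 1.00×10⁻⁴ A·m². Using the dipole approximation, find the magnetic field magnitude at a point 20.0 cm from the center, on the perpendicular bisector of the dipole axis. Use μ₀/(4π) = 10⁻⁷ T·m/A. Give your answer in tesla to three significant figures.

B ≈ 1.25×10⁻⁹ T

In the equatorial plane B = (μ₀/4π)·m/r³ (half the axial value).
B = (10⁻⁷)·(1.00×10⁻⁴) / (0.200)³ = 1.250×10⁻⁹ T.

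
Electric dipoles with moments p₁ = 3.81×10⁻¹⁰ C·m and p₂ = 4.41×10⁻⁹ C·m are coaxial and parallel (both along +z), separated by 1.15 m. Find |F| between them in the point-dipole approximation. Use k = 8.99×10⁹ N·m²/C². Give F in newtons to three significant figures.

F ≈ 5.18×10⁻⁸ N

On-axis field of dipole 1 at distance r: E = 2kp₁/r³. Force on dipole 2 is F = p₂·dE/dr (gradient along axis).
dE/dr = −6kp₁/r⁴, so |F| = 6kp₁p₂/r⁴ (attractive for aligned moments).
F = 6(8.99×10⁹)(3.81×10⁻¹⁰)(4.41×10⁻⁹)/(1.15)⁴ = 5.182×10⁻⁸ N.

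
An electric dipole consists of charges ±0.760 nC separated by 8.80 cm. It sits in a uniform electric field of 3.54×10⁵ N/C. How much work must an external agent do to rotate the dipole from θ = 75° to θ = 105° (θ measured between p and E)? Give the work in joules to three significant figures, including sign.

Dipole moment p = qd = (7.60×10⁻¹⁰ C)(0.0880 m) = 6.688×10⁻¹¹ C·m.
W_ext = ΔU = U(θ₂) − U(θ₁) = −pE cosθ₂ − (−pE cosθ₁) = pE(cosθ₁ − cosθ₂).
W = (6.688×10⁻¹¹)(3.54×10⁵)·(cos75° − cos105°) = (2.368×10⁻⁵)·(+0.5176) = 1.226×10⁻⁵ J.

W ≈ 1.23×10⁻⁵ J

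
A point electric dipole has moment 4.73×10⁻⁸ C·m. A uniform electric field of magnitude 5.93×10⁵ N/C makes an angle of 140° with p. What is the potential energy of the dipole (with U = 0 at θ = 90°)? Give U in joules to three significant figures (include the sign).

U ≈ 0.0215 J

U = −p·E = −pE cosθ.
U = −(4.73×10⁻⁸)(5.93×10⁵)·cos140° = 0.02149 J.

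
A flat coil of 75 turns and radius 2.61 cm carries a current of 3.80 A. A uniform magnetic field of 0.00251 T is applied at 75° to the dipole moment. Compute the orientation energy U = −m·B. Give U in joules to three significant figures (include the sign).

U ≈ -3.96×10⁻⁴ J

m = NIA = NIπa² = 75·(3.80)·π·(0.0261)² = 0.6099 A·m².
U = −m·B = −mB cosθ.
U = −(0.6099)(0.00251)·cos75° = -3.962×10⁻⁴ J.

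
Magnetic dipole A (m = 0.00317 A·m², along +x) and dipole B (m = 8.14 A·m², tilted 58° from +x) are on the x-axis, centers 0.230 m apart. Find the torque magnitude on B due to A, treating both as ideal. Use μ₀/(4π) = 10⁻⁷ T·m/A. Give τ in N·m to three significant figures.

Dipole B is on the axis of dipole A, so B₁ there is axial: B₁ = (μ₀/4π)·2m₁/r³ along +x.
B₁ = 2(10⁻⁷)(0.00317)/(0.230)³ = 5.211×10⁻⁸ T.
τ = m₂ B₁ sinθ.
τ = (8.14)(5.211×10⁻⁸)·sin58° = 3.597×10⁻⁷ N·m.

τ ≈ 3.60×10⁻⁷ N·m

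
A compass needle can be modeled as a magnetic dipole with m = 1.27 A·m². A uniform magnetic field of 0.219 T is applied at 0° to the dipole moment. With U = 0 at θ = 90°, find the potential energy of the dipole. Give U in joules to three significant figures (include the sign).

U = −m·B = −mB cosθ.
U = −(1.27)(0.219)·cos0° = -0.2781 J.

U ≈ -0.278 J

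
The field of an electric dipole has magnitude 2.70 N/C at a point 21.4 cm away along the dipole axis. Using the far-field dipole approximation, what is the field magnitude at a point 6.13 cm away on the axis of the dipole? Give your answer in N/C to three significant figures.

E ≈ 115 N/C

Dipole fields scale as 1/r³ in the far field; the geometry is the same at both points.
E₂ = E₁ · (r₁/r₂)³ = 2.70 · (21.4/6.13)³.
(r₁/r₂)³ = (3.491)³ = 42.55.
E₂ ≈ 114.9 N/C.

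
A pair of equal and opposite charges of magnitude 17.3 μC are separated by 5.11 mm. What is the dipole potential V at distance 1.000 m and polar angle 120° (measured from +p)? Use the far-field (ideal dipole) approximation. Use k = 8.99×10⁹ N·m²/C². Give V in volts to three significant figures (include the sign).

V ≈ -397 V

Dipole moment p = qd = (1.73×10⁻⁵ C)(0.00511 m) = 8.84×10⁻⁸ C·m.
The dipole potential is V = kp cosθ / r².
V = (8.99×10⁹)(8.84×10⁻⁸)·cos120° / (1.00)² = -397.4 V.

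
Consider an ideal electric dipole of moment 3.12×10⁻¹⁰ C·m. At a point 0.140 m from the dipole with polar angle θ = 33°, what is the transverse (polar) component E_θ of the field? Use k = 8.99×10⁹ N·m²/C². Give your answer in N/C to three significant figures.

E_θ ≈ 557 N/C

For a dipole, E_θ = (kp sinθ)/r³.
kp/r³ = (8.99×10⁹)(3.12×10⁻¹⁰)/(0.140)³ = 1022 N/C.
E_θ = 1022·sin33° = 556.7 N/C.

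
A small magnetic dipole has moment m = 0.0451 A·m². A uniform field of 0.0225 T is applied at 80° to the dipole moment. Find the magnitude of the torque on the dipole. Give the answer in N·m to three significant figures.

Torque on a magnetic dipole: τ = mB sinθ.
τ = (0.0451)(0.0225)·sin80° = 9.993×10⁻⁴ N·m.

τ ≈ 9.99×10⁻⁴ N·m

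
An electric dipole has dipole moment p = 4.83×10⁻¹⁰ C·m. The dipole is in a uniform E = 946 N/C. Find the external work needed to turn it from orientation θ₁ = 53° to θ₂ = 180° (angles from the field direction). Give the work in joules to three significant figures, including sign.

W_ext = ΔU = U(θ₂) − U(θ₁) = −pE cosθ₂ − (−pE cosθ₁) = pE(cosθ₁ − cosθ₂).
W = (4.83×10⁻¹⁰)(946)·(cos53° − cos180°) = (4.569×10⁻⁷)·(+1.6018) = 7.319×10⁻⁷ J.

W ≈ 7.32×10⁻⁷ J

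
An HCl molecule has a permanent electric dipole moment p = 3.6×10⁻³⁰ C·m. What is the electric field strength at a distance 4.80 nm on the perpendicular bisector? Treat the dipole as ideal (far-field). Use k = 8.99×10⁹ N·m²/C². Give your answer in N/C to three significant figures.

In the equatorial plane E = kp/r³.
E = (8.99×10⁹)(3.60×10⁻³⁰) / (4.80×10⁻⁹)³ = 2.926×10⁵ N/C.

E ≈ 2.93×10⁵ N/C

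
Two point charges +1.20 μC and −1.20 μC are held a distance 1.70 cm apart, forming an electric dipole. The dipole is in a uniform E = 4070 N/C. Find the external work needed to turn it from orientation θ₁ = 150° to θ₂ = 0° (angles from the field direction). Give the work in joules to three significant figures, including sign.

W ≈ -1.55×10⁻⁴ J

Dipole moment p = qd = (1.20×10⁻⁶ C)(0.0170 m) = 2.04×10⁻⁸ C·m.
W_ext = ΔU = U(θ₂) − U(θ₁) = −pE cosθ₂ − (−pE cosθ₁) = pE(cosθ₁ − cosθ₂).
W = (2.04×10⁻⁸)(4070)·(cos150° − cos0°) = (8.303×10⁻⁵)·(-1.8660) = -1.549×10⁻⁴ J.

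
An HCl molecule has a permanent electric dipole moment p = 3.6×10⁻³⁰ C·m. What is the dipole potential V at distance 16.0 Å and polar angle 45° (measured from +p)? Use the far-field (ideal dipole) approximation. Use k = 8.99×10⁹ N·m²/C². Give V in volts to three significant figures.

V ≈ 0.00894 V

The dipole potential is V = kp cosθ / r².
V = (8.99×10⁹)(3.60×10⁻³⁰)·cos45° / (1.60×10⁻⁹)² = 0.008939 V.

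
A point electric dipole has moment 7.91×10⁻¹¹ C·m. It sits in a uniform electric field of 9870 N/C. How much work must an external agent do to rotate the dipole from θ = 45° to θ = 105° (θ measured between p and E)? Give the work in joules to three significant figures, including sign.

W_ext = ΔU = U(θ₂) − U(θ₁) = −pE cosθ₂ − (−pE cosθ₁) = pE(cosθ₁ − cosθ₂).
W = (7.91×10⁻¹¹)(9870)·(cos45° − cos105°) = (7.807×10⁻⁷)·(+0.9659) = 7.541×10⁻⁷ J.

W ≈ 7.54×10⁻⁷ J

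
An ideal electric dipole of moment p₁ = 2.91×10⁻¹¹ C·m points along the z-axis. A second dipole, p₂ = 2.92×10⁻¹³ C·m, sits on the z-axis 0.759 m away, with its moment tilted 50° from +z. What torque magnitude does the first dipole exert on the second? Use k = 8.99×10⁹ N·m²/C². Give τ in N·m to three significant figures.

τ ≈ 2.68×10⁻¹³ N·m

The second dipole sits on the axis of the first, so the field there is axial: E₁ = 2kp₁/r³ along +z.
E₁ = 2(8.99×10⁹)(2.91×10⁻¹¹)/(0.759)³ = 1.197 N/C.
Torque on the second dipole: τ = p₂ E₁ sinθ.
τ = (2.92×10⁻¹³)(1.197)·sin50° = 2.677×10⁻¹³ N·m.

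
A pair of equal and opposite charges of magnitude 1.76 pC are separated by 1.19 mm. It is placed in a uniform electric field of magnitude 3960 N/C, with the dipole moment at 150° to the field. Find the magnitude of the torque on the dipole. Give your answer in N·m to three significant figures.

τ ≈ 4.15×10⁻¹² N·m

Dipole moment p = qd = (1.76×10⁻¹² C)(0.00119 m) = 2.094×10⁻¹⁵ C·m.
Torque on an electric dipole: τ = pE sinθ.
τ = (2.094×10⁻¹⁵)(3960)·sin150° = 4.146×10⁻¹² N·m.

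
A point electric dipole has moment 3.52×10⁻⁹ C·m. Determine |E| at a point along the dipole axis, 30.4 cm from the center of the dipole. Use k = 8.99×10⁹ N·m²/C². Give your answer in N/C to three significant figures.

E ≈ 2250 N/C

On the dipole axis E = 2kp/r³.
E = 2·(8.99×10⁹)(3.52×10⁻⁹) / (0.304)³ = 2253 N/C.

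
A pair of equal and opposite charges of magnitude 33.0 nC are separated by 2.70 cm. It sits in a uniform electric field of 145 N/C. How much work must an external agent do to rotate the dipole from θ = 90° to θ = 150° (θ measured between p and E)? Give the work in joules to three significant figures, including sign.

Dipole moment p = qd = (3.30×10⁻⁸ C)(0.0270 m) = 8.91×10⁻¹⁰ C·m.
W_ext = ΔU = U(θ₂) − U(θ₁) = −pE cosθ₂ − (−pE cosθ₁) = pE(cosθ₁ − cosθ₂).
W = (8.91×10⁻¹⁰)(145)·(cos90° − cos150°) = (1.292×10⁻⁷)·(+0.8660) = 1.119×10⁻⁷ J.

W ≈ 1.12×10⁻⁷ J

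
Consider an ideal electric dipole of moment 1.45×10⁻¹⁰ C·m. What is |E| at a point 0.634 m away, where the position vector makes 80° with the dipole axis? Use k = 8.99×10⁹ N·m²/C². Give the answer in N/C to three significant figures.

E ≈ 5.34 N/C

At angle θ the dipole field magnitude is E = (kp/r³)·√(1 + 3cos²θ).
kp/r³ = (8.99×10⁹)(1.45×10⁻¹⁰) / (0.634)³ = 5.115 N/C.
√(1 + 3cos²80°) = √(1 + 3·0.0302) = √1.0905 ≈ 1.0443.
E ≈ 5.115 × 1.044 = 5.342 N/C.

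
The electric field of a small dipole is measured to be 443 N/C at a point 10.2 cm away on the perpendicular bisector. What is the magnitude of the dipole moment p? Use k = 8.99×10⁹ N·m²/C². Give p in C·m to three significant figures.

p ≈ 5.23×10⁻¹¹ C·m

In the equatorial plane E = kp/r³, so p = Er³/(k).
p = (443)·(0.102)³ / (8.99×10⁹) = 5.229×10⁻¹¹ C·m.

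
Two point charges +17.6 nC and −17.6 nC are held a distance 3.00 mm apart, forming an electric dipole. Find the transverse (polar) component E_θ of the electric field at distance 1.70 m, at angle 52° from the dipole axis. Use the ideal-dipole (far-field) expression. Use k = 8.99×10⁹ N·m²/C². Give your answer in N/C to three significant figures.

Dipole moment p = qd = (1.76×10⁻⁸ C)(0.00300 m) = 5.28×10⁻¹¹ C·m.
For a dipole, E_θ = (kp sinθ)/r³.
kp/r³ = (8.99×10⁹)(5.28×10⁻¹¹)/(1.70)³ = 0.09662 N/C.
E_θ = 0.09662·sin52° = 0.07613 N/C.

E_θ ≈ 0.0761 N/C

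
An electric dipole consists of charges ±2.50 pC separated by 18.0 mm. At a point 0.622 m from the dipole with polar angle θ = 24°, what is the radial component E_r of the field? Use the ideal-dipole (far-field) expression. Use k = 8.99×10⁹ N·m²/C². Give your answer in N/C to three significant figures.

Dipole moment p = qd = (2.50×10⁻¹² C)(0.0180 m) = 4.50×10⁻¹⁴ C·m.
For a dipole, E_r = (2kp cosθ)/r³.
kp/r³ = (8.99×10⁹)(4.50×10⁻¹⁴)/(0.622)³ = 0.001681 N/C.
E_r = 2·0.001681·cos24° = 0.003072 N/C.

E_r ≈ 0.00307 N/C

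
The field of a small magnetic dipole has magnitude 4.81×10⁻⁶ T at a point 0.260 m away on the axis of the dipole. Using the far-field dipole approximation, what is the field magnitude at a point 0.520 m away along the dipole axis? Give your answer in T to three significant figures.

Dipole fields scale as 1/r³ in the far field; the geometry is the same at both points.
B₂ = B₁ · (r₁/r₂)³ = 4.81×10⁻⁶ · (0.260/0.520)³.
(r₁/r₂)³ = (0.5)³ = 0.125.
B₂ ≈ 6.012×10⁻⁷ T.

B ≈ 6.01×10⁻⁷ T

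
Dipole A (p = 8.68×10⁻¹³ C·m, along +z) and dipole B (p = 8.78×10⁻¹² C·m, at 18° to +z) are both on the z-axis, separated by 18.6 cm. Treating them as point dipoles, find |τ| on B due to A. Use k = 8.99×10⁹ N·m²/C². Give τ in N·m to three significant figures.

The second dipole sits on the axis of the first, so the field there is axial: E₁ = 2kp₁/r³ along +z.
E₁ = 2(8.99×10⁹)(8.68×10⁻¹³)/(0.186)³ = 2.425 N/C.
Torque on the second dipole: τ = p₂ E₁ sinθ.
τ = (8.78×10⁻¹²)(2.425)·sin18° = 6.580×10⁻¹² N·m.

τ ≈ 6.58×10⁻¹² N·m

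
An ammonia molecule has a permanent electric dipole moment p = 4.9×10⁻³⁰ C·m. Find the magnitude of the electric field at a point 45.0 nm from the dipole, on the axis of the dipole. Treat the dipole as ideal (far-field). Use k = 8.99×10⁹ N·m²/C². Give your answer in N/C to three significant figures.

E ≈ 967 N/C

On the dipole axis E = 2kp/r³.
E = 2·(8.99×10⁹)(4.90×10⁻³⁰) / (4.50×10⁻⁸)³ = 966.8 N/C.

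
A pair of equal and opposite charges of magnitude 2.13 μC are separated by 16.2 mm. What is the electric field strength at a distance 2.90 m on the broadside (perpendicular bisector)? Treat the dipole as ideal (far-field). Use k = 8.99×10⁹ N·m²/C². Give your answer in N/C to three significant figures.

E ≈ 12.7 N/C

Dipole moment p = qd = (2.13×10⁻⁶ C)(0.0162 m) = 3.451×10⁻⁸ C·m.
On the perpendicular bisector E = kp/r³ (half the axial value at the same distance).
E = (8.99×10⁹)(3.451×10⁻⁸) / (2.90)³ = 12.72 N/C.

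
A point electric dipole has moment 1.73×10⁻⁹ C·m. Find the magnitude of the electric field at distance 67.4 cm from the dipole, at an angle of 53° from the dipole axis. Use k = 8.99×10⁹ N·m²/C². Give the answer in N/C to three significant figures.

E ≈ 73.4 N/C

At angle θ the dipole field magnitude is E = (kp/r³)·√(1 + 3cos²θ).
kp/r³ = (8.99×10⁹)(1.73×10⁻⁹) / (0.674)³ = 50.80 N/C.
√(1 + 3cos²53°) = √(1 + 3·0.3622) = √2.0865 ≈ 1.4445.
E ≈ 50.80 × 1.444 = 73.37 N/C.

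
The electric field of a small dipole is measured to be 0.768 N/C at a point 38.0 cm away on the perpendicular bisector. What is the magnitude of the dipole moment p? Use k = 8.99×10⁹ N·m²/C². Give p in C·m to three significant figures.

In the equatorial plane E = kp/r³, so p = Er³/(k).
p = (0.768)·(0.380)³ / (8.99×10⁹) = 4.688×10⁻¹² C·m.

p ≈ 4.69×10⁻¹² C·m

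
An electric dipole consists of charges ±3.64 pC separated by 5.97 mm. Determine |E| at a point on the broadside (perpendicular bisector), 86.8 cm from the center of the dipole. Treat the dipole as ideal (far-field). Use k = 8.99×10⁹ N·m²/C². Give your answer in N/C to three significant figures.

Dipole moment p = qd = (3.64×10⁻¹² C)(0.00597 m) = 2.173×10⁻¹⁴ C·m.
On the perpendicular bisector E = kp/r³ (half the axial value at the same distance).
E = (8.99×10⁹)(2.173×10⁻¹⁴) / (0.868)³ = 2.987×10⁻⁴ N/C.

E ≈ 2.99×10⁻⁴ N/C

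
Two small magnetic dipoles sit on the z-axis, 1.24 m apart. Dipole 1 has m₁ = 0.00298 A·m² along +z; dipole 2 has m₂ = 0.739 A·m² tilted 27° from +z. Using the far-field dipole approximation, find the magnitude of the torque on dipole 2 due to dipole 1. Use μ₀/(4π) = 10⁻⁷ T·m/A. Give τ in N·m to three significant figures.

τ ≈ 1.05×10⁻¹⁰ N·m

Dipole B is on the axis of dipole A, so B₁ there is axial: B₁ = (μ₀/4π)·2m₁/r³ along +z.
B₁ = 2(10⁻⁷)(0.00298)/(1.24)³ = 3.126×10⁻¹⁰ T.
τ = m₂ B₁ sinθ.
τ = (0.739)(3.126×10⁻¹⁰)·sin27° = 1.049×10⁻¹⁰ N·m.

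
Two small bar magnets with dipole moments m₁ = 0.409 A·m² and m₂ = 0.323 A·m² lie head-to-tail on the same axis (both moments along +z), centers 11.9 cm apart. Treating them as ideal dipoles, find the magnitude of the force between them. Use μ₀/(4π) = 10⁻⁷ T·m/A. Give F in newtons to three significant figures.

On-axis B of dipole 1: B = (μ₀/4π)·2m₁/r³. Force on dipole 2: F = m₂·dB/dr.
dB/dr = −(μ₀/4π)·6m₁/r⁴, so |F| = (μ₀/4π)·6m₁m₂/r⁴.
F = 6(10⁻⁷)(0.409)(0.323)/(0.119)⁴ = 3.953×10⁻⁴ N.

F ≈ 3.95×10⁻⁴ N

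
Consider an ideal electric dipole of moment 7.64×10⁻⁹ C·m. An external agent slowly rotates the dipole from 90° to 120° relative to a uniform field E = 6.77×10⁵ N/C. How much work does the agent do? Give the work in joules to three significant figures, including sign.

W ≈ 0.00259 J

W_ext = ΔU = U(θ₂) − U(θ₁) = −pE cosθ₂ − (−pE cosθ₁) = pE(cosθ₁ − cosθ₂).
W = (7.64×10⁻⁹)(6.77×10⁵)·(cos90° − cos120°) = (0.005172)·(+0.5000) = 0.002586 J.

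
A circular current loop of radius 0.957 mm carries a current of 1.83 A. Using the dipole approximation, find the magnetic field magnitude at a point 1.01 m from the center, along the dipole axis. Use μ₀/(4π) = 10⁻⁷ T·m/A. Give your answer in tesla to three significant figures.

Magnetic moment m = IA = Iπa² = (1.83)·π·(9.57×10⁻⁴)² = 5.265×10⁻⁶ A·m².
On axis B = (μ₀/4π)·2m/r³.
B = 2·(10⁻⁷)·(5.265×10⁻⁶) / (1.01)³ = 1.022×10⁻¹² T.

B ≈ 1.02×10⁻¹² T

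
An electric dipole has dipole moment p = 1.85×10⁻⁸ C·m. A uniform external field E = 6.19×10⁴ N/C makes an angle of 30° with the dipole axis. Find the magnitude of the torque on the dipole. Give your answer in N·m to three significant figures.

Torque on an electric dipole: τ = pE sinθ.
τ = (1.85×10⁻⁸)(6.19×10⁴)·sin30° = 5.726×10⁻⁴ N·m.

τ ≈ 5.73×10⁻⁴ N·m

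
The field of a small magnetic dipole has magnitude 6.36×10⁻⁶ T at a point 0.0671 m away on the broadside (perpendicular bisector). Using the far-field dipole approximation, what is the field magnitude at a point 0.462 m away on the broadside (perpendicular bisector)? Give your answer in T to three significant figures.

B ≈ 1.95×10⁻⁸ T

Dipole fields scale as 1/r³ in the far field; the geometry is the same at both points.
B₂ = B₁ · (r₁/r₂)³ = 6.36×10⁻⁶ · (0.0671/0.462)³.
(r₁/r₂)³ = (0.1452)³ = 0.003064.
B₂ ≈ 1.948×10⁻⁸ T.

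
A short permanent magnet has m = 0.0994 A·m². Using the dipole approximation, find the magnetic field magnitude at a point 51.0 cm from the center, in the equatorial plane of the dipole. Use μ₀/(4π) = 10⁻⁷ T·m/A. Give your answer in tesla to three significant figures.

In the equatorial plane B = (μ₀/4π)·m/r³ (half the axial value).
B = (10⁻⁷)·(0.0994) / (0.510)³ = 7.493×10⁻⁸ T.

B ≈ 7.49×10⁻⁸ T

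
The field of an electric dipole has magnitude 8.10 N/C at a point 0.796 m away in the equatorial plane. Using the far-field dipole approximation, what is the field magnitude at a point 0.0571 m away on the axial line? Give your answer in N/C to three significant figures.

E ≈ 4.39×10⁴ N/C

Dipole fields scale as 1/r³ in the far field.
The axial field is twice the equatorial field at the same r, so the geometry factor is 2/1.
E₂ = E₁ · (2/1) · (r₁/r₂)³ = 8.10 · 2 · (0.796/0.0571)³.
(r₁/r₂)³ = (13.94)³ = 2709.
E₂ ≈ 4.389×10⁴ N/C.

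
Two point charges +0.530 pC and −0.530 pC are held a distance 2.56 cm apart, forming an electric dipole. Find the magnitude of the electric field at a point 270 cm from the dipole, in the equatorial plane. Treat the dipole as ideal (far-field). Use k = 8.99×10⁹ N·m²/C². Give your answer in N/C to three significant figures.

Dipole moment p = qd = (5.30×10⁻¹³ C)(0.0256 m) = 1.357×10⁻¹⁴ C·m.
On the perpendicular bisector E = kp/r³ (half the axial value at the same distance).
E = (8.99×10⁹)(1.357×10⁻¹⁴) / (2.70)³ = 6.198×10⁻⁶ N/C.

E ≈ 6.20×10⁻⁶ N/C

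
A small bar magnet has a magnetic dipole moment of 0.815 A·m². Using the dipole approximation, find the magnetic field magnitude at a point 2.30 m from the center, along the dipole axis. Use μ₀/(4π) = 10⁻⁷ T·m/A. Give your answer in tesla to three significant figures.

B ≈ 1.34×10⁻⁸ T

On axis B = (μ₀/4π)·2m/r³.
B = 2·(10⁻⁷)·(0.815) / (2.30)³ = 1.340×10⁻⁸ T.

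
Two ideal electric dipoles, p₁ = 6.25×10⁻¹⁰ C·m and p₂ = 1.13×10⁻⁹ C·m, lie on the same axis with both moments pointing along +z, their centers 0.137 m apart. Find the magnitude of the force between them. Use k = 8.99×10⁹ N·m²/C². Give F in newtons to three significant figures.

F ≈ 1.08×10⁻⁴ N

On-axis field of dipole 1 at distance r: E = 2kp₁/r³. Force on dipole 2 is F = p₂·dE/dr (gradient along axis).
dE/dr = −6kp₁/r⁴, so |F| = 6kp₁p₂/r⁴ (attractive for aligned moments).
F = 6(8.99×10⁹)(6.25×10⁻¹⁰)(1.13×10⁻⁹)/(0.137)⁴ = 1.081×10⁻⁴ N.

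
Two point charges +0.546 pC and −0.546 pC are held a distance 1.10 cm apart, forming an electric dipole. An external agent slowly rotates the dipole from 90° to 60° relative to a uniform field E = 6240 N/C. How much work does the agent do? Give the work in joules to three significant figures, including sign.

W ≈ -1.87×10⁻¹¹ J

Dipole moment p = qd = (5.46×10⁻¹³ C)(0.0110 m) = 6.006×10⁻¹⁵ C·m.
W_ext = ΔU = U(θ₂) − U(θ₁) = −pE cosθ₂ − (−pE cosθ₁) = pE(cosθ₁ − cosθ₂).
W = (6.006×10⁻¹⁵)(6240)·(cos90° − cos60°) = (3.748×10⁻¹¹)·(-0.5000) = -1.874×10⁻¹¹ J.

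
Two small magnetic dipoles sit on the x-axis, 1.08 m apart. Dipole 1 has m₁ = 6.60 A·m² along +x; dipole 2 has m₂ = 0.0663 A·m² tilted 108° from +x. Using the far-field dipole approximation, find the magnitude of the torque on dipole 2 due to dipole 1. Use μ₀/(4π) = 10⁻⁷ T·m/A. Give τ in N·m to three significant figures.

Dipole B is on the axis of dipole A, so B₁ there is axial: B₁ = (μ₀/4π)·2m₁/r³ along +x.
B₁ = 2(10⁻⁷)(6.60)/(1.08)³ = 1.048×10⁻⁶ T.
τ = m₂ B₁ sinθ.
τ = (0.0663)(1.048×10⁻⁶)·sin108° = 6.607×10⁻⁸ N·m.

τ ≈ 6.61×10⁻⁸ N·m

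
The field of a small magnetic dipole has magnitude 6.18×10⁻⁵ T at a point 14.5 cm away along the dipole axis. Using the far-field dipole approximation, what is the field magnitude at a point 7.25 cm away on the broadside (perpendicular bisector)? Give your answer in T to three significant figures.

Dipole fields scale as 1/r³ in the far field.
The axial field is twice the equatorial field at the same r, so the geometry factor is 1/2.
B₂ = B₁ · (1/2) · (r₁/r₂)³ = 6.18×10⁻⁵ · 0.5 · (14.5/7.25)³.
(r₁/r₂)³ = (2)³ = 8.
B₂ ≈ 2.472×10⁻⁴ T.

B ≈ 2.47×10⁻⁴ T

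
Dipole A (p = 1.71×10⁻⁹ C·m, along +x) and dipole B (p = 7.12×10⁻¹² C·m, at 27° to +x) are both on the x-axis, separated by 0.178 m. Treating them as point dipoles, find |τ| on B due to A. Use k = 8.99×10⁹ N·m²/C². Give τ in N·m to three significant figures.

τ ≈ 1.76×10⁻⁸ N·m

The second dipole sits on the axis of the first, so the field there is axial: E₁ = 2kp₁/r³ along +x.
E₁ = 2(8.99×10⁹)(1.71×10⁻⁹)/(0.178)³ = 5452 N/C.
Torque on the second dipole: τ = p₂ E₁ sinθ.
τ = (7.12×10⁻¹²)(5452)·sin27° = 1.762×10⁻⁸ N·m.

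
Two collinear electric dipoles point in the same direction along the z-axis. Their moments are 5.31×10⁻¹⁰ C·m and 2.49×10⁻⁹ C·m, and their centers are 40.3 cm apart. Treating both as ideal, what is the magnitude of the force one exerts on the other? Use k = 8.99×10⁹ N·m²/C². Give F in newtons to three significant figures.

F ≈ 2.70×10⁻⁶ N

On-axis field of dipole 1 at distance r: E = 2kp₁/r³. Force on dipole 2 is F = p₂·dE/dr (gradient along axis).
dE/dr = −6kp₁/r⁴, so |F| = 6kp₁p₂/r⁴ (attractive for aligned moments).
F = 6(8.99×10⁹)(5.31×10⁻¹⁰)(2.49×10⁻⁹)/(0.403)⁴ = 2.704×10⁻⁶ N.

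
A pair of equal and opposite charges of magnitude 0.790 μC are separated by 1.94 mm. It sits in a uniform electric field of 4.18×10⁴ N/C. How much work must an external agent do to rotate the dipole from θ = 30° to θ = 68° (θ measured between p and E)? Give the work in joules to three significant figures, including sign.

Dipole moment p = qd = (7.90×10⁻⁷ C)(0.00194 m) = 1.533×10⁻⁹ C·m.
W_ext = ΔU = U(θ₂) − U(θ₁) = −pE cosθ₂ − (−pE cosθ₁) = pE(cosθ₁ − cosθ₂).
W = (1.533×10⁻⁹)(4.18×10⁴)·(cos30° − cos68°) = (6.408×10⁻⁵)·(+0.4914) = 3.149×10⁻⁵ J.

W ≈ 3.15×10⁻⁵ J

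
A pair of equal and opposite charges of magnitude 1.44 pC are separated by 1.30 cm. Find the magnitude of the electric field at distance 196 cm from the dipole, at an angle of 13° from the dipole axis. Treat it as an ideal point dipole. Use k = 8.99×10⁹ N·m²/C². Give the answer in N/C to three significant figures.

Dipole moment p = qd = (1.44×10⁻¹² C)(0.0130 m) = 1.872×10⁻¹⁴ C·m.
At angle θ the dipole field magnitude is E = (kp/r³)·√(1 + 3cos²θ).
kp/r³ = (8.99×10⁹)(1.872×10⁻¹⁴) / (1.96)³ = 2.235×10⁻⁵ N/C.
√(1 + 3cos²13°) = √(1 + 3·0.9494) = √3.8482 ≈ 1.9617.
E ≈ 2.235×10⁻⁵ × 1.962 = 4.385×10⁻⁵ N/C.

E ≈ 4.38×10⁻⁵ N/C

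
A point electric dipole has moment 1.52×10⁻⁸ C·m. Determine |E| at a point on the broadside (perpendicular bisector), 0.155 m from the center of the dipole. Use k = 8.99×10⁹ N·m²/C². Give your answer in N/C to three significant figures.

E ≈ 3.67×10⁴ N/C

In the equatorial plane E = kp/r³.
E = (8.99×10⁹)(1.52×10⁻⁸) / (0.155)³ = 3.670×10⁴ N/C.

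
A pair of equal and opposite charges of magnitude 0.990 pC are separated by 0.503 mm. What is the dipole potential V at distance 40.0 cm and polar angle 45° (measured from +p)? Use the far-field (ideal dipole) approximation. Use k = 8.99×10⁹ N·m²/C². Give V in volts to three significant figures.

V ≈ 1.98×10⁻⁵ V

Dipole moment p = qd = (9.90×10⁻¹³ C)(5.03×10⁻⁴ m) = 4.98×10⁻¹⁶ C·m.
The dipole potential is V = kp cosθ / r².
V = (8.99×10⁹)(4.98×10⁻¹⁶)·cos45° / (0.400)² = 1.979×10⁻⁵ V.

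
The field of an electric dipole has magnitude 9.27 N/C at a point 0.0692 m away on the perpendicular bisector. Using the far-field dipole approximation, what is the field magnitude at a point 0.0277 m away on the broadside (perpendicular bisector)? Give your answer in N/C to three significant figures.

Dipole fields scale as 1/r³ in the far field; the geometry is the same at both points.
E₂ = E₁ · (r₁/r₂)³ = 9.27 · (0.0692/0.0277)³.
(r₁/r₂)³ = (2.498)³ = 15.59.
E₂ ≈ 144.5 N/C.

E ≈ 145 N/C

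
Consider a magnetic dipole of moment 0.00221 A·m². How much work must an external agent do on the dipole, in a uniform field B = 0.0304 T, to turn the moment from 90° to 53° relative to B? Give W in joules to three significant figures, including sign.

W ≈ -4.04×10⁻⁵ J

W_ext = ΔU = −mB cosθ₂ + mB cosθ₁ = mB(cosθ₁ − cosθ₂).
W = (0.00221)(0.0304)·(cos90° − cos53°) = (6.718×10⁻⁵)·(-0.6018) = -4.043×10⁻⁵ J.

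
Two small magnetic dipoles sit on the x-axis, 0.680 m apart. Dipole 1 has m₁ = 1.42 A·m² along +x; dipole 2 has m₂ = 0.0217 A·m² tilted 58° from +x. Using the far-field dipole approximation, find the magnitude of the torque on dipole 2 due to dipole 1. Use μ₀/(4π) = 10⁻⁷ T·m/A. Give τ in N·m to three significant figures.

Dipole B is on the axis of dipole A, so B₁ there is axial: B₁ = (μ₀/4π)·2m₁/r³ along +x.
B₁ = 2(10⁻⁷)(1.42)/(0.680)³ = 9.032×10⁻⁷ T.
τ = m₂ B₁ sinθ.
τ = (0.0217)(9.032×10⁻⁷)·sin58° = 1.662×10⁻⁸ N·m.

τ ≈ 1.66×10⁻⁸ N·m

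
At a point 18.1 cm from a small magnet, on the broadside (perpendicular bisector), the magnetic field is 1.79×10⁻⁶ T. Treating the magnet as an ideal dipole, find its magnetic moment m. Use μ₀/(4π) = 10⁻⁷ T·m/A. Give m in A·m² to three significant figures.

In the equatorial plane B = (μ₀/4π)·m/r³, so m = Br³·4π/(μ₀).
m = (1.79×10⁻⁶)·(0.181)³ / (10⁻⁷) = 0.1061 A·m².

m ≈ 0.106 A·m²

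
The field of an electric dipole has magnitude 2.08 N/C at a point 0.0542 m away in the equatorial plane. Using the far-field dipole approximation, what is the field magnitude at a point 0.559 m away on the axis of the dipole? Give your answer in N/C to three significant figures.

Dipole fields scale as 1/r³ in the far field.
The axial field is twice the equatorial field at the same r, so the geometry factor is 2/1.
E₂ = E₁ · (2/1) · (r₁/r₂)³ = 2.08 · 2 · (0.0542/0.559)³.
(r₁/r₂)³ = (0.09696)³ = 0.0009115.
E₂ ≈ 0.003792 N/C.

E ≈ 0.00379 N/C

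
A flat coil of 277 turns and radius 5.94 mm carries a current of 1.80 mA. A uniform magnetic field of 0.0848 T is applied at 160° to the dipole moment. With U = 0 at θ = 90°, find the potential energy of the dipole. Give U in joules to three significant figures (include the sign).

U ≈ 4.40×10⁻⁶ J

m = NIA = NIπa² = 277·(0.00180)·π·(0.00594)² = 5.527×10⁻⁵ A·m².
U = −m·B = −mB cosθ.
U = −(5.527×10⁻⁵)(0.0848)·cos160° = 4.404×10⁻⁶ J.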